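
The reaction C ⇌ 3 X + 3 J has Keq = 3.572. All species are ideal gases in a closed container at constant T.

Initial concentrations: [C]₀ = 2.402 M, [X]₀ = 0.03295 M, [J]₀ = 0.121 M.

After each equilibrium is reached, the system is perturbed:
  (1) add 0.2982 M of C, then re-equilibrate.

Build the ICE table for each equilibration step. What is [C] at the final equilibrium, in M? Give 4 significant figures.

Q₀ = 2.6385e-08 vs Keq = 3.572 ⇒ Q<K, forward
Step 1:
                   C          X          J
  I            2.402    0.03295      0.121
  C          -0.4359      1.308      1.308
  E            1.966      1.341      1.429
  solve Keq expr → x = 0.4359; check Q = 3.572
Then add 0.2982 M of C.
Step 2:
                   C          X          J
  I            2.264      1.341      1.429
  C         -0.01061    0.03183    0.03183
  E            2.254      1.372       1.46
  solve Keq expr → x = 0.01061; check Q = 3.572

[C]_eq = 2.254 M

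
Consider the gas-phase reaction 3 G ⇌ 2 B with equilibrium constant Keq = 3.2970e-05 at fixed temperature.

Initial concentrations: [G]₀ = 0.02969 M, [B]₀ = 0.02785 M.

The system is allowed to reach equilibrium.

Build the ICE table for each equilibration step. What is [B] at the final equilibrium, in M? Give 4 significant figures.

Q₀ = 29.64 vs Keq = 3.2970e-05 ⇒ Q>K, reverse
Step 1:
                    G           B
  Initial     0.02969     0.02785
  Change      0.04161    -0.02774
  Equil        0.0713  1.0932e-04
  solve Keq expr → x = -0.01387; check Q = 3.2970e-05

[B]_eq = 1.0932e-04 M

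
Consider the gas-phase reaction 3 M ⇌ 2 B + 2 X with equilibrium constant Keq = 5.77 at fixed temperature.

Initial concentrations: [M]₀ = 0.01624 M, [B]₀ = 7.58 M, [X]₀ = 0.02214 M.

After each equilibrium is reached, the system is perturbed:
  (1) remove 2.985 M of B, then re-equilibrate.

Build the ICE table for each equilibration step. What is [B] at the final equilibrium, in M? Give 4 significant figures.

[B]_eq = 4.577 M

Q₀ = 6576 vs Keq = 5.77 ⇒ Q>K, reverse
Step 1:
                    M           B           X
  Initial     0.01624        7.58     0.02214
  Change      0.02867    -0.01912    -0.01912
  Equil       0.04491       7.561    0.003024
  solve Keq expr → x = -0.009558; check Q = 5.77
Then remove 2.985 M of B.
Step 2:
                    M           B           X
  Initial     0.04491       4.576    0.003024
  Change    -0.002371    0.001581    0.001581
  Equil       0.04254       4.577    0.004605
  solve Keq expr → x = 7.9034e-04; check Q = 5.77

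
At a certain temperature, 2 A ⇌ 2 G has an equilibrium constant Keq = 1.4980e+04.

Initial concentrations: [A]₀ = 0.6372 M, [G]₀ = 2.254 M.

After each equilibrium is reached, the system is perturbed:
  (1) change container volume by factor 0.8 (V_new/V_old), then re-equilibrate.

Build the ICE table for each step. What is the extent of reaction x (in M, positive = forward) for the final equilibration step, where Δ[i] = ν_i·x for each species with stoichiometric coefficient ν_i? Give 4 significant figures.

x = 0 M

Q₀ = 12.51 vs Keq = 1.4980e+04 ⇒ Q<K, forward
Step 1:
                    A           G
  init         0.6372       2.254
  Δ           -0.6138      0.6138
  eq          0.02343       2.868
  solve Keq expr → x = 0.3069; check Q = 1.4980e+04
Then change container volume by factor 0.8 (V_new/V_old).
Step 2:
                    A           G
  init        0.02929       3.585
  Δ                 0           0
  eq          0.02929       3.585
  solve Keq expr → x = 0; check Q = 1.4980e+04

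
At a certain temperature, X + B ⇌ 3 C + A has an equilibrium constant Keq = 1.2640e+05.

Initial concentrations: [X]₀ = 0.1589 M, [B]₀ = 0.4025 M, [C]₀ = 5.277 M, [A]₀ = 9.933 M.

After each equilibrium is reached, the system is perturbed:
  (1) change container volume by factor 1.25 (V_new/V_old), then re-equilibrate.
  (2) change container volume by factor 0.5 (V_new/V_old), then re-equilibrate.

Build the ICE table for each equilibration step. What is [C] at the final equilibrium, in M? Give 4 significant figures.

Q₀ = 2.2822e+04 vs Keq = 1.2640e+05 ⇒ Q<K, forward
Step 1:
                   X          B          C          A
  I           0.1589     0.4025      5.277      9.933
  C          -0.1108    -0.1108     0.3324     0.1108
  E          0.04808     0.2917      5.609      10.04
  solve Keq expr → x = 0.1108; check Q = 1.2640e+05
Then change container volume by factor 1.25 (V_new/V_old).
Step 2:
                   X          B          C          A
  I          0.03847     0.2333      4.488      8.035
  C         -0.01187   -0.01187     0.0356    0.01187
  E           0.0266     0.2215      4.523      8.047
  solve Keq expr → x = 0.01187; check Q = 1.2640e+05
Then change container volume by factor 0.5 (V_new/V_old).
Step 3:
                   X          B          C          A
  I           0.0532      0.443      9.046      16.09
  C           0.1019     0.1019    -0.3056    -0.1019
  E           0.1551     0.5448      8.741      15.99
  solve Keq expr → x = -0.1019; check Q = 1.2640e+05

[C]_eq = 8.741 M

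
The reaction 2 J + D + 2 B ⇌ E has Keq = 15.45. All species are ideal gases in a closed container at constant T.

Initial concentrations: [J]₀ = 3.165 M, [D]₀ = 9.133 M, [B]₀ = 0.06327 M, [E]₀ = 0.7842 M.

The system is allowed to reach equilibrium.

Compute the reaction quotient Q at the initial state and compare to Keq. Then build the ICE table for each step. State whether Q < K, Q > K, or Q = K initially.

Q₀ = 2.141; Q < K (proceeds forward)

Q₀ = 2.141 vs Keq = 15.45 ⇒ Q<K, forward
Step 1:
                   J          D          B          E
  Initial      3.165      9.133    0.06327     0.7842
  Change     -0.0391   -0.01955    -0.0391    0.01955
  Equil        3.126      9.113    0.02417     0.8037
  solve Keq expr → x = 0.01955; check Q = 15.45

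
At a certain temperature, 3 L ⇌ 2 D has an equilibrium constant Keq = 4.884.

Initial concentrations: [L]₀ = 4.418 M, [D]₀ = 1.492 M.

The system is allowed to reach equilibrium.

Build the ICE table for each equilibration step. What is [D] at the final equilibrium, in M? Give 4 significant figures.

Q₀ = 0.02581 vs Keq = 4.884 ⇒ Q<K, forward
Step 1:
                    L           D
  Initial       4.418       1.492
  Change       -3.052       2.035
  Equil         1.366       3.527
  solve Keq expr → x = 1.017; check Q = 4.884

[D]_eq = 3.527 M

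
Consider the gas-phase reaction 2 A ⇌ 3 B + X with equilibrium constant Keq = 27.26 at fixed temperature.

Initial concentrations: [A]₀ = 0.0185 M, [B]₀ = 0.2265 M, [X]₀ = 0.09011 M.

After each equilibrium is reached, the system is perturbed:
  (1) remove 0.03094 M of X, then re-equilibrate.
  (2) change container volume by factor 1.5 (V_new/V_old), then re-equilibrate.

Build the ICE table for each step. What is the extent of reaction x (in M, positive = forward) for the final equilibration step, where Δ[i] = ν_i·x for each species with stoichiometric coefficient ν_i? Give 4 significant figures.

x = 6.2887e-04 M

Q₀ = 3.059 vs Keq = 27.26 ⇒ Q<K, forward
Step 1:
                   A          B          X
  I           0.0185     0.2265    0.09011
  C         -0.01137    0.01706   0.005687
  E         0.007126     0.2436     0.0958
  solve Keq expr → x = 0.005687; check Q = 27.26
Then remove 0.03094 M of X.
Step 2:
                   A          B          X
  I         0.007126     0.2436    0.06486
  C        -0.001172   0.001758 5.8612e-04
  E         0.005953     0.2453    0.06544
  solve Keq expr → x = 5.8612e-04; check Q = 27.26
Then change container volume by factor 1.5 (V_new/V_old).
Step 3:
                   A          B          X
  I         0.003969     0.1635    0.04363
  C        -0.001258   0.001887 6.2887e-04
  E         0.002711     0.1654    0.04426
  solve Keq expr → x = 6.2887e-04; check Q = 27.26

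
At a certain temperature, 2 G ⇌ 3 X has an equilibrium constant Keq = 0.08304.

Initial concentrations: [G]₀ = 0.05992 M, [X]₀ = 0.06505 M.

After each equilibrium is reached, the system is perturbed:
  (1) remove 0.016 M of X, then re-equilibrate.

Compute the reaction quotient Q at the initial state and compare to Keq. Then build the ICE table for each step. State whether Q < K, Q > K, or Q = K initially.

Q₀ = 0.07667; Q < K (proceeds forward)

Q₀ = 0.07667 vs Keq = 0.08304 ⇒ Q<K, forward
Step 1:
                    G           X
  init        0.05992     0.06505
  Δ       -7.8187e-04    0.001173
  eq          0.05914     0.06622
  solve Keq expr → x = 3.9093e-04; check Q = 0.08304
Then remove 0.016 M of X.
Step 2:
                    G           X
  init        0.05914     0.05022
  Δ         -0.007073     0.01061
  eq          0.05207     0.06083
  solve Keq expr → x = 0.003536; check Q = 0.08304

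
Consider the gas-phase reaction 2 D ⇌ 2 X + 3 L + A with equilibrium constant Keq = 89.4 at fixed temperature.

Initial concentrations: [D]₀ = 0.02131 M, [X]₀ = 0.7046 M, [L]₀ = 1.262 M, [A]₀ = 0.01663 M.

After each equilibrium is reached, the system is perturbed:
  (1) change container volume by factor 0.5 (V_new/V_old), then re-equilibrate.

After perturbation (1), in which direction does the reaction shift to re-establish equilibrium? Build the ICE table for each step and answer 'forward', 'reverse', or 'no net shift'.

Q₀ = 36.54 vs Keq = 89.4 ⇒ Q<K, forward
Step 1:
                   D          X          L          A
  I          0.02131     0.7046      1.262    0.01663
  C        -0.006179   0.006179   0.009268   0.003089
  E          0.01513     0.7108      1.271    0.01972
  solve Keq expr → x = 0.003089; check Q = 89.4
Then change container volume by factor 0.5 (V_new/V_old).
Step 2:
                   D          X          L          A
  I          0.03026      1.422      2.543    0.03944
  C          0.04433   -0.04433   -0.06649   -0.02216
  E          0.07459      1.377      2.476    0.01727
  solve Keq expr → x = -0.02216; check Q = 89.4

Direction: reverse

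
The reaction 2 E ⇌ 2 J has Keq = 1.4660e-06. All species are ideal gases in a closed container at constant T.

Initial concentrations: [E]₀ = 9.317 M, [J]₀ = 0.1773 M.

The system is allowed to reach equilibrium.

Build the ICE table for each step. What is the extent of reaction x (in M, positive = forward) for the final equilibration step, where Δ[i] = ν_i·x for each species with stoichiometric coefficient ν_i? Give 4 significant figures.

Q₀ = 3.6213e-04 vs Keq = 1.4660e-06 ⇒ Q>K, reverse
Step 1:
                  E         J
  init        9.317    0.1773
  Δ          0.1658   -0.1658
  eq          9.483   0.01148
  solve Keq expr → x = -0.08291; check Q = 1.4660e-06

x = -0.08291 M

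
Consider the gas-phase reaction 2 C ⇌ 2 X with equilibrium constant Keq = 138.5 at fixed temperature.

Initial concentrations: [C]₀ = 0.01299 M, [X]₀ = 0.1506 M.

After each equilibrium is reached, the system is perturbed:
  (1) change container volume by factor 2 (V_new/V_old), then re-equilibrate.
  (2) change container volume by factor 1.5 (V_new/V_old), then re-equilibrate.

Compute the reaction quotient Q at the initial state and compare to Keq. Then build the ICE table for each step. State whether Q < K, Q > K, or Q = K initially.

Q₀ = 134.4; Q < K (proceeds forward)

Q₀ = 134.4 vs Keq = 138.5 ⇒ Q<K, forward
Step 1:
                    C           X
  Initial     0.01299      0.1506
  Change  -1.7810e-04  1.7810e-04
  Equil       0.01281      0.1508
  solve Keq expr → x = 8.9052e-05; check Q = 138.5
Then change container volume by factor 2 (V_new/V_old).
Step 2:
                    C           X
  Initial    0.006406     0.07539
  Change            0           0
  Equil      0.006406     0.07539
  solve Keq expr → x = 0; check Q = 138.5
Then change container volume by factor 1.5 (V_new/V_old).
Step 3:
                    C           X
  Initial    0.004271     0.05026
  Change            0           0
  Equil      0.004271     0.05026
  solve Keq expr → x = 0; check Q = 138.5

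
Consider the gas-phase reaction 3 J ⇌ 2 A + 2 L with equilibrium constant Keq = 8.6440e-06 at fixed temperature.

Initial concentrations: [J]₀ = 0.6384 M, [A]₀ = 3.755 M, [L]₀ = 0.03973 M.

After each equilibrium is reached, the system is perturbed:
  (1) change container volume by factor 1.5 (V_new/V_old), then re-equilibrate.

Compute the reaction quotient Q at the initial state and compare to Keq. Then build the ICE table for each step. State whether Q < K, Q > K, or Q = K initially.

Q₀ = 0.08554 vs Keq = 8.6440e-06 ⇒ Q>K, reverse
Step 1:
                   J          A          L
  I           0.6384      3.755    0.03973
  C           0.0589   -0.03927   -0.03927
  E           0.6973      3.716 4.6073e-04
  solve Keq expr → x = -0.01963; check Q = 8.6440e-06
Then change container volume by factor 1.5 (V_new/V_old).
Step 2:
                   J          A          L
  I           0.4649      2.477 3.0715e-04
  C       -1.0334e-04 6.8895e-05 6.8895e-05
  E           0.4648      2.477 3.7605e-04
  solve Keq expr → x = 3.4448e-05; check Q = 8.6440e-06

Q₀ = 0.08554; Q > K (proceeds reverse)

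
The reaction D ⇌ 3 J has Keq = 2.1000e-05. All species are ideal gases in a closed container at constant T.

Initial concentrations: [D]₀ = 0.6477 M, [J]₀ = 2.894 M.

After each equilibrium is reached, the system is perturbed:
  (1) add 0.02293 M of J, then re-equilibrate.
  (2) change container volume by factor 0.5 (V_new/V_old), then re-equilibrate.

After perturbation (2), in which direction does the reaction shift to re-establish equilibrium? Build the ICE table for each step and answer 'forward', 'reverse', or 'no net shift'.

Q₀ = 37.42 vs Keq = 2.1000e-05 ⇒ Q>K, reverse
Step 1:
                    D           J
  init         0.6477       2.894
  Δ            0.9539      -2.862
  eq            1.602     0.03228
  solve Keq expr → x = -0.9539; check Q = 2.1000e-05
Then add 0.02293 M of J.
Step 2:
                    D           J
  init          1.602     0.05521
  Δ          0.007626    -0.02288
  eq            1.609     0.03233
  solve Keq expr → x = -0.007626; check Q = 2.1000e-05
Then change container volume by factor 0.5 (V_new/V_old).
Step 3:
                    D           J
  init          3.218     0.06466
  Δ          0.007965    -0.02389
  eq            3.226     0.04077
  solve Keq expr → x = -0.007965; check Q = 2.1000e-05

Direction: reverse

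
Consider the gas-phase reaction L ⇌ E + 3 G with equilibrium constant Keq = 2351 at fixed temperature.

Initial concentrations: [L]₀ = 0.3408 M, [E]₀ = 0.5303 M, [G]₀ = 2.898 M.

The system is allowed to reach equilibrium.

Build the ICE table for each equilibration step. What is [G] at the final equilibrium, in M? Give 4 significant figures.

[G]_eq = 3.858 M

Q₀ = 37.87 vs Keq = 2351 ⇒ Q<K, forward
Step 1:
                  L         E         G
  I          0.3408    0.5303     2.898
  C           -0.32      0.32    0.9601
  E         0.02077    0.8503     3.858
  solve Keq expr → x = 0.32; check Q = 2351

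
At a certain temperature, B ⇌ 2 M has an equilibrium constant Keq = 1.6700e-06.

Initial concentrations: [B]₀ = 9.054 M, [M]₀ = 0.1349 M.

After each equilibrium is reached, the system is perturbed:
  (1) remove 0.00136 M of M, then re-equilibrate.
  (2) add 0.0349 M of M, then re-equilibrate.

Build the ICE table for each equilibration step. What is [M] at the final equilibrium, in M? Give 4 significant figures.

[M]_eq = 0.003906 M

Q₀ = 0.00201 vs Keq = 1.6700e-06 ⇒ Q>K, reverse
Step 1:
                  B         M
  Initial     9.054    0.1349
  Change     0.0655    -0.131
  Equil       9.119  0.003903
  solve Keq expr → x = -0.0655; check Q = 1.6700e-06
Then remove 0.00136 M of M.
Step 2:
                  B         M
  Initial     9.119  0.002543
  Change  -6.7993e-04   0.00136
  Equil       9.119  0.003902
  solve Keq expr → x = 6.7993e-04; check Q = 1.6700e-06
Then add 0.0349 M of M.
Step 3:
                  B         M
  Initial     9.119    0.0388
  Change    0.01745   -0.0349
  Equil       9.136  0.003906
  solve Keq expr → x = -0.01745; check Q = 1.6700e-06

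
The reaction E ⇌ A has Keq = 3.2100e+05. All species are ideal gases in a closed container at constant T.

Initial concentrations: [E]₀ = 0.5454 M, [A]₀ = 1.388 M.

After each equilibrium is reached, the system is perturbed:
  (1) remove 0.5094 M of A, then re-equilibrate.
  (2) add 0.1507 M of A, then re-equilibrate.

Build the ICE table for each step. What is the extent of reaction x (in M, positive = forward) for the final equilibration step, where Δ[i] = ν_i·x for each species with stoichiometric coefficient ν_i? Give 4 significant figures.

Q₀ = 2.545 vs Keq = 3.2100e+05 ⇒ Q<K, forward
Step 1:
                    E           A
  init         0.5454       1.388
  Δ           -0.5454      0.5454
  eq       6.0230e-06       1.933
  solve Keq expr → x = 0.5454; check Q = 3.2100e+05
Then remove 0.5094 M of A.
Step 2:
                    E           A
  init     6.0230e-06       1.424
  Δ       -1.5869e-06  1.5869e-06
  eq       4.4361e-06       1.424
  solve Keq expr → x = 1.5869e-06; check Q = 3.2100e+05
Then add 0.1507 M of A.
Step 3:
                    E           A
  init     4.4361e-06       1.575
  Δ        4.6947e-07 -4.6947e-07
  eq       4.9056e-06       1.575
  solve Keq expr → x = -4.6947e-07; check Q = 3.2100e+05

x = -4.6947e-07 M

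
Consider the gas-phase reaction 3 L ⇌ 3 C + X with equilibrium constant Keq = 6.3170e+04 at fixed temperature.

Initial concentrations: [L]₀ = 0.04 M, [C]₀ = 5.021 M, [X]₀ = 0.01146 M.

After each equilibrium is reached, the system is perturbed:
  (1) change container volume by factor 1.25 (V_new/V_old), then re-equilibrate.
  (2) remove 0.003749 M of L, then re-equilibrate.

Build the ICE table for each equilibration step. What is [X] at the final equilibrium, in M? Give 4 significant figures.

Q₀ = 2.2666e+04 vs Keq = 6.3170e+04 ⇒ Q<K, forward
Step 1:
                   L          C          X
  Initial       0.04      5.021    0.01146
  Change   -0.009186   0.009186   0.003062
  Equil      0.03081       5.03    0.01452
  solve Keq expr → x = 0.003062; check Q = 6.3170e+04
Then change container volume by factor 1.25 (V_new/V_old).
Step 2:
                   L          C          X
  Initial    0.02465      4.024    0.01162
  Change   -0.001446   0.001446 4.8215e-04
  Equil      0.02321      4.026     0.0121
  solve Keq expr → x = 4.8215e-04; check Q = 6.3170e+04
Then remove 0.003749 M of L.
Step 3:
                   L          C          X
  Initial    0.01946      4.026     0.0121
  Change     0.00306   -0.00306   -0.00102
  Equil      0.02252      4.023    0.01108
  solve Keq expr → x = -0.00102; check Q = 6.3170e+04

[X]_eq = 0.01108 M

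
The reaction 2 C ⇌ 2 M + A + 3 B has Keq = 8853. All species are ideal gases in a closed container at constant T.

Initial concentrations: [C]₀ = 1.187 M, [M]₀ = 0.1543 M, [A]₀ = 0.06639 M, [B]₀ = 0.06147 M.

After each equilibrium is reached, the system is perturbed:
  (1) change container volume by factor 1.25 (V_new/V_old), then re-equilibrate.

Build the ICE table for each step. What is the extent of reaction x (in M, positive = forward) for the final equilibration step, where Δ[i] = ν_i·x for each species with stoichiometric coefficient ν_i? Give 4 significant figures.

x = 0.003751 M

Q₀ = 2.6057e-07 vs Keq = 8853 ⇒ Q<K, forward
Step 1:
                    C           M           A           B
  I             1.187      0.1543     0.06639     0.06147
  C             -1.16        1.16      0.5799        1.74
  E           0.02714       1.314      0.6463       1.801
  solve Keq expr → x = 0.5799; check Q = 8853
Then change container volume by factor 1.25 (V_new/V_old).
Step 2:
                    C           M           A           B
  I           0.02172       1.051      0.5171       1.441
  C         -0.007503    0.007503    0.003751     0.01125
  E           0.01421       1.059      0.5208       1.452
  solve Keq expr → x = 0.003751; check Q = 8853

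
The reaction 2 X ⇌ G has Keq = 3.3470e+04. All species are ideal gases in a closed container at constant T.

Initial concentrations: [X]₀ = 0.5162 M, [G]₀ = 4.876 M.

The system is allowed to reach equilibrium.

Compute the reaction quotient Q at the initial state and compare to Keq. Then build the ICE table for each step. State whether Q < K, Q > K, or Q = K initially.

Q₀ = 18.3 vs Keq = 3.3470e+04 ⇒ Q<K, forward
Step 1:
                  X         G
  init       0.5162     4.876
  Δ         -0.5038    0.2519
  eq        0.01238     5.128
  solve Keq expr → x = 0.2519; check Q = 3.3470e+04

Q₀ = 18.3; Q < K (proceeds forward)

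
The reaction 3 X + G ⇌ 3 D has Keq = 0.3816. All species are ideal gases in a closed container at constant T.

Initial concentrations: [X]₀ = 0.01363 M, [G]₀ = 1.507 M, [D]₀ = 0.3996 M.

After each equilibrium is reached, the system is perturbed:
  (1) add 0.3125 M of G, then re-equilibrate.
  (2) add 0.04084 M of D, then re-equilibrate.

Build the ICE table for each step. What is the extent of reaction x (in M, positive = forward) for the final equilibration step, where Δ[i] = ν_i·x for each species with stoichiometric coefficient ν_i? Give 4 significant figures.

x = -0.007131 M

Q₀ = 1.6722e+04 vs Keq = 0.3816 ⇒ Q>K, reverse
Step 1:
                    X           G           D
  init        0.01363       1.507      0.3996
  Δ            0.2104     0.07014     -0.2104
  eq           0.2241       1.577      0.1892
  solve Keq expr → x = -0.07014; check Q = 0.3816
Then add 0.3125 M of G.
Step 2:
                    X           G           D
  init         0.2241        1.89      0.1892
  Δ         -0.006157   -0.002052    0.006157
  eq           0.2179       1.888      0.1953
  solve Keq expr → x = 0.002052; check Q = 0.3816
Then add 0.04084 M of D.
Step 3:
                    X           G           D
  init         0.2179       1.888      0.2362
  Δ           0.02139    0.007131    -0.02139
  eq           0.2393       1.895      0.2148
  solve Keq expr → x = -0.007131; check Q = 0.3816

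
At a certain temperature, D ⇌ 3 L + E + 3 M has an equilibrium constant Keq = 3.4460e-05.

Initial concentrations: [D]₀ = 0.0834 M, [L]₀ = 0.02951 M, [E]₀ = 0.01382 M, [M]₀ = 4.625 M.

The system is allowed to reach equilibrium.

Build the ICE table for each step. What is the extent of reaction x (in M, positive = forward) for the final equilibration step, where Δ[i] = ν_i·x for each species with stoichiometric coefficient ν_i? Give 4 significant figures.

Q₀ = 4.2129e-04 vs Keq = 3.4460e-05 ⇒ Q>K, reverse
Step 1:
                   D          L          E          M
  I           0.0834    0.02951    0.01382      4.625
  C         0.004805   -0.01441  -0.004805   -0.01441
  E           0.0882     0.0151   0.009015      4.611
  solve Keq expr → x = -0.004805; check Q = 3.4460e-05

x = -0.004805 M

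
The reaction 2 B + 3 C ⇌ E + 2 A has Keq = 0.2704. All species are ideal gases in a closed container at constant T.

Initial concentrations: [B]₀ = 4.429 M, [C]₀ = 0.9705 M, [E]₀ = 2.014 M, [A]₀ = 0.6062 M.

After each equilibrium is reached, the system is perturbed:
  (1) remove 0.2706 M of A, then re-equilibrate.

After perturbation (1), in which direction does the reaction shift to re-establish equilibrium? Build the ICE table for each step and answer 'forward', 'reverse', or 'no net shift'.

Direction: forward

Q₀ = 0.04128 vs Keq = 0.2704 ⇒ Q<K, forward
Step 1:
                    B           C           E           A
  init          4.429      0.9705       2.014      0.6062
  Δ            -0.206     -0.3089       0.103       0.206
  eq            4.223      0.6616       2.117      0.8122
  solve Keq expr → x = 0.103; check Q = 0.2704
Then remove 0.2706 M of A.
Step 2:
                    B           C           E           A
  init          4.223      0.6616       2.117      0.5416
  Δ          -0.06992     -0.1049     0.03496     0.06992
  eq            4.153      0.5567       2.152      0.6115
  solve Keq expr → x = 0.03496; check Q = 0.2704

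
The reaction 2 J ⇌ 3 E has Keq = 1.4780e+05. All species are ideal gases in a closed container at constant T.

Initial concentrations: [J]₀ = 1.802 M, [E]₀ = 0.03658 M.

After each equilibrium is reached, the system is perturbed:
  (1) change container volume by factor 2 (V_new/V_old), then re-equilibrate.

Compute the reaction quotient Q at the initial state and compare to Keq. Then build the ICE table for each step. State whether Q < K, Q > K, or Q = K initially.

Q₀ = 1.5074e-05; Q < K (proceeds forward)

Q₀ = 1.5074e-05 vs Keq = 1.4780e+05 ⇒ Q<K, forward
Step 1:
                  J         E
  Initial     1.802   0.03658
  Change      -1.79     2.685
  Equil     0.01168     2.722
  solve Keq expr → x = 0.8952; check Q = 1.4780e+05
Then change container volume by factor 2 (V_new/V_old).
Step 2:
                  J         E
  Initial  0.005841     1.361
  Change  -0.001699  0.002549
  Equil    0.004142     1.364
  solve Keq expr → x = 8.4957e-04; check Q = 1.4780e+05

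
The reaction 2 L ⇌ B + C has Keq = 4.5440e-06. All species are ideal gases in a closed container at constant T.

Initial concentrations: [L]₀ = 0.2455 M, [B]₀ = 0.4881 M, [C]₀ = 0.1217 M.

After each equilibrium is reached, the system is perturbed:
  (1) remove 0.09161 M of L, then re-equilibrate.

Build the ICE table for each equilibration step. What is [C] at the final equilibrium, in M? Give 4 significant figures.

Q₀ = 0.9856 vs Keq = 4.5440e-06 ⇒ Q>K, reverse
Step 1:
                   L          B          C
  I           0.2455     0.4881     0.1217
  C           0.2434    -0.1217    -0.1217
  E           0.4889     0.3664 2.9642e-06
  solve Keq expr → x = -0.1217; check Q = 4.5440e-06
Then remove 0.09161 M of L.
Step 2:
                   L          B          C
  I           0.3973     0.3664 2.9642e-06
  C       2.0135e-06 -1.0068e-06 -1.0068e-06
  E           0.3973     0.3664 1.9574e-06
  solve Keq expr → x = -1.0068e-06; check Q = 4.5440e-06

[C]_eq = 1.9574e-06 M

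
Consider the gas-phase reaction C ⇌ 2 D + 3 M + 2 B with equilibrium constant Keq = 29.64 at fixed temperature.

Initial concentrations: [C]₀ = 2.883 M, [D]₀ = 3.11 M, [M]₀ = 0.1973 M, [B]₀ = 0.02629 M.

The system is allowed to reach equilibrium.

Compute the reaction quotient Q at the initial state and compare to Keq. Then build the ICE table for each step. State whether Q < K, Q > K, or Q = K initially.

Q₀ = 1.7809e-05 vs Keq = 29.64 ⇒ Q<K, forward
Step 1:
                  C         D         M         B
  init        2.883      3.11    0.1973   0.02629
  Δ         -0.4806    0.9613     1.442    0.9613
  eq          2.402     4.071     1.639    0.9876
  solve Keq expr → x = 0.4806; check Q = 29.64

Q₀ = 1.7809e-05; Q < K (proceeds forward)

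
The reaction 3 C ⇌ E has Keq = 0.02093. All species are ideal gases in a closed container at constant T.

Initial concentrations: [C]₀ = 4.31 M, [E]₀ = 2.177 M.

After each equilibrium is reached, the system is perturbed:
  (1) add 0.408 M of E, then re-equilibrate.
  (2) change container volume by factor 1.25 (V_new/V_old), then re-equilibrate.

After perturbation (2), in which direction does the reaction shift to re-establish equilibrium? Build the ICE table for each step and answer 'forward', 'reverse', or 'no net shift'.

Q₀ = 0.02719 vs Keq = 0.02093 ⇒ Q>K, reverse
Step 1:
                    C           E
  I              4.31       2.177
  C            0.3158     -0.1053
  E             4.626       2.072
  solve Keq expr → x = -0.1053; check Q = 0.02093
Then add 0.408 M of E.
Step 2:
                    C           E
  I             4.626        2.48
  C            0.2337     -0.0779
  E             4.859       2.402
  solve Keq expr → x = -0.0779; check Q = 0.02093
Then change container volume by factor 1.25 (V_new/V_old).
Step 3:
                    C           E
  I             3.888       1.921
  C            0.4915     -0.1638
  E             4.379       1.758
  solve Keq expr → x = -0.1638; check Q = 0.02093

Direction: reverse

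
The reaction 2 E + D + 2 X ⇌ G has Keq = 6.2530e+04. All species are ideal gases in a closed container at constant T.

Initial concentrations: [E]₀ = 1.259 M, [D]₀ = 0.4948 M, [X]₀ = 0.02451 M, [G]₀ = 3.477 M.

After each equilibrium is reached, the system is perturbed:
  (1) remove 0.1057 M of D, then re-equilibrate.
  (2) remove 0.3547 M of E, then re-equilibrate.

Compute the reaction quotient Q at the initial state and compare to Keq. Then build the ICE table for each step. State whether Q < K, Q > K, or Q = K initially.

Q₀ = 7380 vs Keq = 6.2530e+04 ⇒ Q<K, forward
Step 1:
                  E         D         X         G
  I           1.259    0.4948   0.02451     3.477
  C         -0.0159 -0.007951   -0.0159  0.007951
  E           1.243    0.4868  0.008607     3.485
  solve Keq expr → x = 0.007951; check Q = 6.2530e+04
Then remove 0.1057 M of D.
Step 2:
                  E         D         X         G
  I           1.243    0.3811  0.008607     3.485
  C        0.001104 5.5204e-04  0.001104 -5.5204e-04
  E           1.244    0.3817  0.009711     3.484
  solve Keq expr → x = -5.5204e-04; check Q = 6.2530e+04
Then remove 0.3547 M of E.
Step 3:
                  E         D         X         G
  I          0.8895    0.3817  0.009711     3.484
  C        0.003778  0.001889  0.003778 -0.001889
  E          0.8933    0.3836   0.01349     3.483
  solve Keq expr → x = -0.001889; check Q = 6.2530e+04

Q₀ = 7380; Q < K (proceeds forward)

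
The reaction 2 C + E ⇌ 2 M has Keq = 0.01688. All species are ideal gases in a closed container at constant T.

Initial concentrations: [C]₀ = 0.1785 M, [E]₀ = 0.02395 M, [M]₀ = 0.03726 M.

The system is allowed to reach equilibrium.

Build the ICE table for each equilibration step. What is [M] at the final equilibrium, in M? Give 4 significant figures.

Q₀ = 1.819 vs Keq = 0.01688 ⇒ Q>K, reverse
Step 1:
                    C           E           M
  Initial      0.1785     0.02395     0.03726
  Change      0.03181      0.0159    -0.03181
  Equil        0.2103     0.03985    0.005455
  solve Keq expr → x = -0.0159; check Q = 0.01688

[M]_eq = 0.005455 M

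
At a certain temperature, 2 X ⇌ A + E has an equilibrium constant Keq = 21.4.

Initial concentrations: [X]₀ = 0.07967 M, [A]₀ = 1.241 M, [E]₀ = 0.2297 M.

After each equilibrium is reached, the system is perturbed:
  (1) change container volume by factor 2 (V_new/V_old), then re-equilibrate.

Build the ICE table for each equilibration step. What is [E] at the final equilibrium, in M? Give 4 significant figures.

Q₀ = 44.91 vs Keq = 21.4 ⇒ Q>K, reverse
Step 1:
                    X           A           E
  I           0.07967       1.241      0.2297
  C           0.03107    -0.01554    -0.01554
  E            0.1107       1.225      0.2142
  solve Keq expr → x = -0.01554; check Q = 21.4
Then change container volume by factor 2 (V_new/V_old).
Step 2:
                    X           A           E
  I           0.05537      0.6127      0.1071
  C                 0           0           0
  E           0.05537      0.6127      0.1071
  solve Keq expr → x = 0; check Q = 21.4

[E]_eq = 0.1071 M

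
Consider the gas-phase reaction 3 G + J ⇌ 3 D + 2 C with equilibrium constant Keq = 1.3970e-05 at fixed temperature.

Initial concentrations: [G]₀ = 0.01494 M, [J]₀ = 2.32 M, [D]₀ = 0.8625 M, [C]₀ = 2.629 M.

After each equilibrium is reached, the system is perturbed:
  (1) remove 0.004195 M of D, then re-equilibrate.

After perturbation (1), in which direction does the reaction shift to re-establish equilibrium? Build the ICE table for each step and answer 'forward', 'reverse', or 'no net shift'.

Q₀ = 5.7322e+05 vs Keq = 1.3970e-05 ⇒ Q>K, reverse
Step 1:
                    G           J           D           C
  I           0.01494        2.32      0.8625       2.629
  C            0.8449      0.2816     -0.8449     -0.5633
  E            0.8599       2.602     0.01756       2.066
  solve Keq expr → x = -0.2816; check Q = 1.3970e-05
Then remove 0.004195 M of D.
Step 2:
                    G           J           D           C
  I            0.8599       2.602     0.01337       2.066
  C         -0.004093   -0.001364    0.004093    0.002729
  E            0.8558         2.6     0.01746       2.068
  solve Keq expr → x = 0.001364; check Q = 1.3970e-05

Direction: forward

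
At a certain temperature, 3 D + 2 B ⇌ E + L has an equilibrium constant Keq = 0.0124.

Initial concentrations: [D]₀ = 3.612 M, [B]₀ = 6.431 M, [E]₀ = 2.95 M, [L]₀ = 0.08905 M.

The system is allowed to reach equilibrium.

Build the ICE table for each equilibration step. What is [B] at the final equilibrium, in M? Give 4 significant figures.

Q₀ = 1.3479e-04 vs Keq = 0.0124 ⇒ Q<K, forward
Step 1:
                   D          B          E          L
  Initial      3.612      6.431       2.95    0.08905
  Change      -1.722     -1.148      0.574      0.574
  Equil         1.89      5.283      3.524      0.663
  solve Keq expr → x = 0.574; check Q = 0.0124

[B]_eq = 5.283 M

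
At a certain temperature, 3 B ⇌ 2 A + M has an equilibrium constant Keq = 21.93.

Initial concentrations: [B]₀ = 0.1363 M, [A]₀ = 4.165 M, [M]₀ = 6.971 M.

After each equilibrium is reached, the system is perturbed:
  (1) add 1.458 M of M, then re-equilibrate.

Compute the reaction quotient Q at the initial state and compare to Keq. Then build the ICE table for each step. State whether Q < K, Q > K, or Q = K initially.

Q₀ = 4.7757e+04; Q > K (proceeds reverse)

Q₀ = 4.7757e+04 vs Keq = 21.93 ⇒ Q>K, reverse
Step 1:
                  B         A         M
  init       0.1363     4.165     6.971
  Δ           1.336   -0.8906   -0.4453
  eq          1.472     3.274     6.526
  solve Keq expr → x = -0.4453; check Q = 21.93
Then add 1.458 M of M.
Step 2:
                  B         A         M
  init        1.472     3.274     7.984
  Δ         0.08281  -0.05521   -0.0276
  eq          1.555     3.219     7.956
  solve Keq expr → x = -0.0276; check Q = 21.93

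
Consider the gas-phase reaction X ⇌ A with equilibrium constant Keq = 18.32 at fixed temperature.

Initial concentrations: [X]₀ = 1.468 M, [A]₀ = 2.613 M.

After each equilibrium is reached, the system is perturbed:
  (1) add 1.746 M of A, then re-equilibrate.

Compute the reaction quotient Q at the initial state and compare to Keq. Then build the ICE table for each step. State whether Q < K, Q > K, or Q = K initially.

Q₀ = 1.78 vs Keq = 18.32 ⇒ Q<K, forward
Step 1:
                  X         A
  Initial     1.468     2.613
  Change     -1.257     1.257
  Equil      0.2112      3.87
  solve Keq expr → x = 1.257; check Q = 18.32
Then add 1.746 M of A.
Step 2:
                  X         A
  Initial    0.2112     5.616
  Change    0.09037  -0.09037
  Equil      0.3016     5.525
  solve Keq expr → x = -0.09037; check Q = 18.32

Q₀ = 1.78; Q < K (proceeds forward)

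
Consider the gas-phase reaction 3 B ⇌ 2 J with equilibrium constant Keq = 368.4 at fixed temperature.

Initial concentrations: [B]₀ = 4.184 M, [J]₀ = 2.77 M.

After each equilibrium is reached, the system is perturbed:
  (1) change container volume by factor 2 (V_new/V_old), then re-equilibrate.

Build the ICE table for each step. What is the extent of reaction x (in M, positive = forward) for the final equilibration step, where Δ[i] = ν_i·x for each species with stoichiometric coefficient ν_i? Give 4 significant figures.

x = -0.01753 M

Q₀ = 0.1048 vs Keq = 368.4 ⇒ Q<K, forward
Step 1:
                   B          J
  init         4.184       2.77
  Δ           -3.761      2.507
  eq          0.4228      5.277
  solve Keq expr → x = 1.254; check Q = 368.4
Then change container volume by factor 2 (V_new/V_old).
Step 2:
                   B          J
  init        0.2114      2.639
  Δ          0.05259   -0.03506
  eq           0.264      2.604
  solve Keq expr → x = -0.01753; check Q = 368.4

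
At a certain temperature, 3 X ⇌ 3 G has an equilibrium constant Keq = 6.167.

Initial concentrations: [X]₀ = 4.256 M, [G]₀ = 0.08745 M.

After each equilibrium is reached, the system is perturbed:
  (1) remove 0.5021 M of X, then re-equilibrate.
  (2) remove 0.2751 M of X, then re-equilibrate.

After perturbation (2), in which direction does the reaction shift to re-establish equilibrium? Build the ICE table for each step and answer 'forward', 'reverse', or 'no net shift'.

Direction: reverse

Q₀ = 8.6751e-06 vs Keq = 6.167 ⇒ Q<K, forward
Step 1:
                   X          G
  I            4.256    0.08745
  C           -2.723      2.723
  E            1.533      2.811
  solve Keq expr → x = 0.9078; check Q = 6.167
Then remove 0.5021 M of X.
Step 2:
                   X          G
  I            1.031      2.811
  C           0.3249    -0.3249
  E            1.356      2.486
  solve Keq expr → x = -0.1083; check Q = 6.167
Then remove 0.2751 M of X.
Step 3:
                   X          G
  I             1.08      2.486
  C            0.178     -0.178
  E            1.258      2.308
  solve Keq expr → x = -0.05934; check Q = 6.167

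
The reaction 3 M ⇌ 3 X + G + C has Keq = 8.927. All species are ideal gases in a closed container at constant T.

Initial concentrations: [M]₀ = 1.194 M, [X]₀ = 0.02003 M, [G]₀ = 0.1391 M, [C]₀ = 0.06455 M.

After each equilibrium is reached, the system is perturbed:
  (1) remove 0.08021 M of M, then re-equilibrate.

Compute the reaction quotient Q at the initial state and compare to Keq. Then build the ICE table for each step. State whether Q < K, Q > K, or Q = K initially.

Q₀ = 4.2389e-08 vs Keq = 8.927 ⇒ Q<K, forward
Step 1:
                    M           X           G           C
  init          1.194     0.02003      0.1391     0.06455
  Δ            -0.938       0.938      0.3127      0.3127
  eq            0.256       0.958      0.4518      0.3772
  solve Keq expr → x = 0.3127; check Q = 8.927
Then remove 0.08021 M of M.
Step 2:
                    M           X           G           C
  init         0.1758       0.958      0.4518      0.3772
  Δ           0.05736    -0.05736    -0.01912    -0.01912
  eq           0.2332      0.9006      0.4326      0.3581
  solve Keq expr → x = -0.01912; check Q = 8.927

Q₀ = 4.2389e-08; Q < K (proceeds forward)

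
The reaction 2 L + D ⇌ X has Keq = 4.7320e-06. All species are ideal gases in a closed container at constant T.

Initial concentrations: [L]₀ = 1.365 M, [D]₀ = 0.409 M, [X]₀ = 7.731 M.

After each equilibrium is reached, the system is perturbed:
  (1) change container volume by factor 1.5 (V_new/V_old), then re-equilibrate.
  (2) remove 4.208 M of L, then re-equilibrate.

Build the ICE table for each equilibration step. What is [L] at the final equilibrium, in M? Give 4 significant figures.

Q₀ = 10.14 vs Keq = 4.7320e-06 ⇒ Q>K, reverse
Step 1:
                  L         D         X
  init        1.365     0.409     7.731
  Δ           15.44      7.72     -7.72
  eq          16.81     8.129   0.01086
  solve Keq expr → x = -7.72; check Q = 4.7320e-06
Then change container volume by factor 1.5 (V_new/V_old).
Step 2:
                  L         D         X
  init         11.2     5.419  0.007243
  Δ        0.008033  0.004017 -0.004017
  eq          11.21     5.423  0.003226
  solve Keq expr → x = -0.004017; check Q = 4.7320e-06
Then remove 4.208 M of L.
Step 3:
                  L         D         X
  init        7.004     5.423  0.003226
  Δ         0.00393  0.001965 -0.001965
  eq          7.007     5.425  0.001261
  solve Keq expr → x = -0.001965; check Q = 4.7320e-06

[L]_eq = 7.007 M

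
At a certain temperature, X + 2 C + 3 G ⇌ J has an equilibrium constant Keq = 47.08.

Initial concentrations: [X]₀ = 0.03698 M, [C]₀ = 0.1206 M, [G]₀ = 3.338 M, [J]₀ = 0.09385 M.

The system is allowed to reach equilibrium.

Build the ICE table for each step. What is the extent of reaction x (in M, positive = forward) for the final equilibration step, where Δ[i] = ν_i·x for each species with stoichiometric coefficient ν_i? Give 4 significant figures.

x = 0.02365 M

Q₀ = 4.692 vs Keq = 47.08 ⇒ Q<K, forward
Step 1:
                   X          C          G          J
  Initial    0.03698     0.1206      3.338    0.09385
  Change    -0.02365   -0.04731   -0.07096    0.02365
  Equil      0.01333    0.07329      3.267     0.1175
  solve Keq expr → x = 0.02365; check Q = 47.08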